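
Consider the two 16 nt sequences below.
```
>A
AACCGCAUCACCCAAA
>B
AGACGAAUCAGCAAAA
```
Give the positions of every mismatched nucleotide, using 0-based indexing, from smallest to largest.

Differences at position 1 (A→G), position 2 (C→A), position 5 (C→A), position 10 (C→G), position 12 (C→A).

1, 2, 5, 10, 12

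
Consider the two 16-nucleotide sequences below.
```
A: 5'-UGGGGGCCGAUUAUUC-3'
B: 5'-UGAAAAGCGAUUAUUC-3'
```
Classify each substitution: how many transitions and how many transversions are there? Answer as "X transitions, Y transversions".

4 transitions, 1 transversion

Mismatches (1-based):
site 3: G→A (purine→purine, transition)
site 4: G→A (purine→purine, transition)
site 5: G→A (purine→purine, transition)
site 6: G→A (purine→purine, transition)
site 7: C→G (pyrimidine→purine, transversion)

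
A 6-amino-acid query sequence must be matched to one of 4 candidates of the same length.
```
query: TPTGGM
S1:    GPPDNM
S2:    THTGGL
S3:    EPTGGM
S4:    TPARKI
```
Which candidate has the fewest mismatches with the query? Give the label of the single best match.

S1 differs at 4 positions; S2 differs at 2 positions; S3 differs at 1 position; S4 differs at 4 positions. The closest is S3.

S3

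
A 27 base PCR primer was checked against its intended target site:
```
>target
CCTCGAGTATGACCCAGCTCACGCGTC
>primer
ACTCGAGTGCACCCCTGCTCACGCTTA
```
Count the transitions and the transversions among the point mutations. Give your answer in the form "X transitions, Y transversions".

Mismatches (1-based):
position 1: C→A (pyrimidine→purine, transversion)
position 9: A→G (purine→purine, transition)
position 10: T→C (pyrimidine→pyrimidine, transition)
position 11: G→A (purine→purine, transition)
position 12: A→C (purine→pyrimidine, transversion)
position 16: A→T (purine→pyrimidine, transversion)
position 25: G→T (purine→pyrimidine, transversion)
position 27: C→A (pyrimidine→purine, transversion)

3 transitions, 5 transversions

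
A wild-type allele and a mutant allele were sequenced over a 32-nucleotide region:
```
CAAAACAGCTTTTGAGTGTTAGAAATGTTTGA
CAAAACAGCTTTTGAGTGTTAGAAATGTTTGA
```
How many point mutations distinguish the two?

The two sequences are identical at every position.

0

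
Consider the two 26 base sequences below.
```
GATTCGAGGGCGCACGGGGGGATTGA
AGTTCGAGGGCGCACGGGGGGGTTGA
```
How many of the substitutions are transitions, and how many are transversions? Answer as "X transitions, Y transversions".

Transitions (purine↔purine or pyrimidine↔pyrimidine): 1 G→A, 2 A→G, 22 A→G.
Transversions (purine↔pyrimidine): none.

3 transitions, 0 transversions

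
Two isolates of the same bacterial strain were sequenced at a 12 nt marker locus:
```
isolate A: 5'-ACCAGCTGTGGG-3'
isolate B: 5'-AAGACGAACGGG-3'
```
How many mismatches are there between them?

7

The sequences differ at positions 2, 3, 5, 6, 7, 8, 9 (1-based) — 7 in total.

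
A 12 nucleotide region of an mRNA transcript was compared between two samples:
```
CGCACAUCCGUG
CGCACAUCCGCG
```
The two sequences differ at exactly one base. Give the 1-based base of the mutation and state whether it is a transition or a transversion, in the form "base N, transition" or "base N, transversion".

Base 11 changes U→C. U is a pyrimidine and C is a pyrimidine, so this is a transition.

base 11, transition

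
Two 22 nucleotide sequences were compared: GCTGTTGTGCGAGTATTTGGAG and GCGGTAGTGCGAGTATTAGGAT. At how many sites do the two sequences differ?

4

Mismatches (1-based): site 3: T→G; site 6: T→A; site 18: T→A; site 22: G→T.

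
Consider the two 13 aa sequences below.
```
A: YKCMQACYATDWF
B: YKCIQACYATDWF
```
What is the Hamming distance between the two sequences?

The sequences differ at residues 4 (1-based) — 1 in total.

1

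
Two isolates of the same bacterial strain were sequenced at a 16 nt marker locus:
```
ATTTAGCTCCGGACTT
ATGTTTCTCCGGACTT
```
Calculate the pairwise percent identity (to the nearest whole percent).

81%

3 positions differ (3, 5, 6), so 13 of 16 match: 13/16 = 81.25%.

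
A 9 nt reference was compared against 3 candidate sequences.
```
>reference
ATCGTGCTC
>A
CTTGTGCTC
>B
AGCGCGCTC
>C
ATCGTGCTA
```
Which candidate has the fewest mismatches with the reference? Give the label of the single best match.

C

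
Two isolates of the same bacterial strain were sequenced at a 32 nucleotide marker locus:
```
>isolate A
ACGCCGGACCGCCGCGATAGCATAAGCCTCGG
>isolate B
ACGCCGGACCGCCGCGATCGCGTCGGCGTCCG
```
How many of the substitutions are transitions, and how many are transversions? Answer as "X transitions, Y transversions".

Mismatches (1-based):
position 19: A→C (purine→pyrimidine, transversion)
position 22: A→G (purine→purine, transition)
position 24: A→C (purine→pyrimidine, transversion)
position 25: A→G (purine→purine, transition)
position 28: C→G (pyrimidine→purine, transversion)
position 31: G→C (purine→pyrimidine, transversion)

2 transitions, 4 transversions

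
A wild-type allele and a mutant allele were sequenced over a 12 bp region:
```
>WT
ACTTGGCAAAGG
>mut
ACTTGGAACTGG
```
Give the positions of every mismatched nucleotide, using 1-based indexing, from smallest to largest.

Scanning 1-based: 7: C/A; 9: A/C; 10: A/T.

7, 9, 10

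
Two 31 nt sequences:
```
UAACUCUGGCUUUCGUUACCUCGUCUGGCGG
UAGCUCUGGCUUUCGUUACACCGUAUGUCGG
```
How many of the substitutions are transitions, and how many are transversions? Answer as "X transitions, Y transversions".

2 transitions, 3 transversions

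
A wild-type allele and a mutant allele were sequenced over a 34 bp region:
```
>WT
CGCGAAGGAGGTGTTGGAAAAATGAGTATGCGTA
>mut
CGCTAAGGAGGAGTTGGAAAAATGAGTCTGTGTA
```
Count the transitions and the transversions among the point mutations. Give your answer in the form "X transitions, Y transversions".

Mismatches (1-based):
position 4: G→T (purine→pyrimidine, transversion)
position 12: T→A (pyrimidine→purine, transversion)
position 28: A→C (purine→pyrimidine, transversion)
position 31: C→T (pyrimidine→pyrimidine, transition)

1 transition, 3 transversions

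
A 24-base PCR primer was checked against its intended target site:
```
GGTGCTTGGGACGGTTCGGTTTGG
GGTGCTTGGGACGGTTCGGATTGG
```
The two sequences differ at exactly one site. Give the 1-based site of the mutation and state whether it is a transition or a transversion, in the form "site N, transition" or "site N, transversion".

site 20, transversion

Site 20 changes T→A. T is a pyrimidine and A is a purine, so this is a transversion.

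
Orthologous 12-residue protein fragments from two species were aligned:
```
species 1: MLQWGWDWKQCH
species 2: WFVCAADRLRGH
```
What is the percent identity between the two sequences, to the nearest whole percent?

10 positions differ (1, 2, 3, 4, 5, 6, 8, 9, 10, 11), so 2 of 12 match: 2/12 = 16.67%.

17%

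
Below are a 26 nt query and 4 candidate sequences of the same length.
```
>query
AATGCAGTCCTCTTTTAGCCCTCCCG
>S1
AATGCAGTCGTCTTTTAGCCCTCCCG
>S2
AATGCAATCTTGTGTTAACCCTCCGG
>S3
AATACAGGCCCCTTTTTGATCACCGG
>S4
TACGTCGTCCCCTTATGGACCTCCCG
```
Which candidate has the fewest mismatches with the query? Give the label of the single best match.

S1 differs at 1 base; S2 differs at 6 bases; S3 differs at 8 bases; S4 differs at 8 bases. The closest is S1.

S1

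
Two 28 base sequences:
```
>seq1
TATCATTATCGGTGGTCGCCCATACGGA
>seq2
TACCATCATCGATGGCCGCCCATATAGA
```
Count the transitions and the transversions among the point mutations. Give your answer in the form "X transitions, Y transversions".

6 transitions, 0 transversions

Mismatches (1-based):
position 3: T→C (pyrimidine→pyrimidine, transition)
position 7: T→C (pyrimidine→pyrimidine, transition)
position 12: G→A (purine→purine, transition)
position 16: T→C (pyrimidine→pyrimidine, transition)
position 25: C→T (pyrimidine→pyrimidine, transition)
position 26: G→A (purine→purine, transition)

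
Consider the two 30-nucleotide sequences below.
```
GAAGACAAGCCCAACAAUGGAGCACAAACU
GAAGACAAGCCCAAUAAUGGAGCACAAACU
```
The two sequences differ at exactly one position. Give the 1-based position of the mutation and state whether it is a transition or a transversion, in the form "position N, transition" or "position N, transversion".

position 15, transition

The sequences differ only at position 15: C→U (pyrimidine→pyrimidine), a transition.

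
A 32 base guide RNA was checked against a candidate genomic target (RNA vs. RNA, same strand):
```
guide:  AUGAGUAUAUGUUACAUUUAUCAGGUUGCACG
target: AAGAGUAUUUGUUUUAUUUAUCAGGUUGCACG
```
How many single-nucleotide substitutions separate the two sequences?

Mismatches (1-based): site 2: U→A; site 9: A→U; site 14: A→U; site 15: C→U.

4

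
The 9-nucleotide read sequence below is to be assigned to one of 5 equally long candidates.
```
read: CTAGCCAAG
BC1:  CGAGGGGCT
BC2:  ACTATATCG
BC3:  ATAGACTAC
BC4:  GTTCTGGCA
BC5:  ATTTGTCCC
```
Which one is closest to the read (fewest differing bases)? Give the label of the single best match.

BC1 differs at 6 bases; BC2 differs at 8 bases; BC3 differs at 4 bases; BC4 differs at 8 bases; BC5 differs at 8 bases. The closest is BC3.

BC3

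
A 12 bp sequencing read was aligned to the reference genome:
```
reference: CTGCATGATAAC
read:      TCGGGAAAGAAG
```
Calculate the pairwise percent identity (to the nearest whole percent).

33%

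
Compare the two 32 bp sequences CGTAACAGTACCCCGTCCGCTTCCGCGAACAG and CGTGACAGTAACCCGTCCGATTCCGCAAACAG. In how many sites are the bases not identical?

4

Comparing position by position, 4 sites differ: 4 (A/G), 11 (C/A), 20 (C/A), 27 (G/A).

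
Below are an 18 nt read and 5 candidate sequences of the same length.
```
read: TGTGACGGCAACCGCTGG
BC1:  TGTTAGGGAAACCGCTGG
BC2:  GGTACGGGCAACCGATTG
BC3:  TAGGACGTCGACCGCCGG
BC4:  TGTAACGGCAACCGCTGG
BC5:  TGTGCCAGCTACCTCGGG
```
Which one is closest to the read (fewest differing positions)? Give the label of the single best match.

BC4

BC1 differs at 3 positions; BC2 differs at 6 positions; BC3 differs at 5 positions; BC4 differs at 1 position; BC5 differs at 5 positions. The closest is BC4.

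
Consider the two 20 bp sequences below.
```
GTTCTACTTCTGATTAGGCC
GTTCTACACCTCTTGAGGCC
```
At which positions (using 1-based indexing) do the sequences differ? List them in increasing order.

8, 9, 12, 13, 15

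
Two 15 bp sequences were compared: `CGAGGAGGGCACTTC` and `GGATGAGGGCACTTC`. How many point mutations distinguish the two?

2

The sequences differ at bases 1, 4 (1-based) — 2 in total.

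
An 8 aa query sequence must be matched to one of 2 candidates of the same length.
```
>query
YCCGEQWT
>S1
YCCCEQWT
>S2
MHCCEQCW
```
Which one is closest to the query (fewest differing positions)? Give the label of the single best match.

S1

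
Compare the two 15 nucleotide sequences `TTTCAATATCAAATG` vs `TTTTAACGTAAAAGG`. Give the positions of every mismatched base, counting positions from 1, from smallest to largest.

4, 7, 8, 10, 14

Differences at position 4 (C→T), position 7 (T→C), position 8 (A→G), position 10 (C→A), position 14 (T→G).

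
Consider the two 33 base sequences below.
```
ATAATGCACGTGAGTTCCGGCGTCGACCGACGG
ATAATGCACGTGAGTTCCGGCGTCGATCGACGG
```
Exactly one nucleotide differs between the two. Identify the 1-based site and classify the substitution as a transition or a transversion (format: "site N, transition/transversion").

The sequences differ only at site 27: C→T (pyrimidine→pyrimidine), a transition.

site 27, transition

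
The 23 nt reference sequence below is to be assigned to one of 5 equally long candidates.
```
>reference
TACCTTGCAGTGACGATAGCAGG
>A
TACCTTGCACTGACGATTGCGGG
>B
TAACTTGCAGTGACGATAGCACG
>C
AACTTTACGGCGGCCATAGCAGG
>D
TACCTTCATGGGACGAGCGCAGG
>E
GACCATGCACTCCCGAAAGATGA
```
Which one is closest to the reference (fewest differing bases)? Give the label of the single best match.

B

Hamming distances to reference — A: 3; B: 2; C: 7; D: 6; E: 9.
Smallest is B with 2 mismatches.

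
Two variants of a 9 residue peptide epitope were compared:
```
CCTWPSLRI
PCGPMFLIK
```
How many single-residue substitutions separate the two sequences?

7

Mismatches (1-based): residue 1: C→P; residue 3: T→G; residue 4: W→P; residue 5: P→M; residue 6: S→F; residue 8: R→I; residue 9: I→K.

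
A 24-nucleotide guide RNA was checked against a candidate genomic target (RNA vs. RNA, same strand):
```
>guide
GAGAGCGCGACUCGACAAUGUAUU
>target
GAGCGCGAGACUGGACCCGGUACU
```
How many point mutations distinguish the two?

7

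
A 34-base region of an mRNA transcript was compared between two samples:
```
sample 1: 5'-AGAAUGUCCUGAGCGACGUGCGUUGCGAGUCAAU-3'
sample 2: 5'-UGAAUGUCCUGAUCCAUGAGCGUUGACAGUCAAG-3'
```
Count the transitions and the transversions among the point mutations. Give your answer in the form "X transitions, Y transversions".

1 transition, 7 transversions

Transitions (purine↔purine or pyrimidine↔pyrimidine): 17 C→U.
Transversions (purine↔pyrimidine): 1 A→U, 13 G→U, 15 G→C, 19 U→A, 26 C→A, 27 G→C, 34 U→G.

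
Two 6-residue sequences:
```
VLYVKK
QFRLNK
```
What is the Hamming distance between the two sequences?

5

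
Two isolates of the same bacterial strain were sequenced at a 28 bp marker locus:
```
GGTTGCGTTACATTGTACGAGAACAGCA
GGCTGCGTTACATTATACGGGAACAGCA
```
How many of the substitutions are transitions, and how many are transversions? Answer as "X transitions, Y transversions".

Mismatches (1-based):
base 3: T→C (pyrimidine→pyrimidine, transition)
base 15: G→A (purine→purine, transition)
base 20: A→G (purine→purine, transition)

3 transitions, 0 transversions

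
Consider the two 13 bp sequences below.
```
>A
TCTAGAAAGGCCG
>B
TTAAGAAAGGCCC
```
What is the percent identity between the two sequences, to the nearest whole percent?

77%

3 positions differ (2, 3, 13), so 10 of 13 match: 10/13 = 76.92%.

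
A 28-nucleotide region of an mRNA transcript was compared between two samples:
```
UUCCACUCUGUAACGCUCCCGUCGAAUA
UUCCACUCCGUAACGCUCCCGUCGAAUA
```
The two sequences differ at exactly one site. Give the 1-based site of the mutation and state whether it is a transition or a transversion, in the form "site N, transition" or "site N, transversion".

The sequences differ only at site 9: U→C (pyrimidine→pyrimidine), a transition.

site 9, transition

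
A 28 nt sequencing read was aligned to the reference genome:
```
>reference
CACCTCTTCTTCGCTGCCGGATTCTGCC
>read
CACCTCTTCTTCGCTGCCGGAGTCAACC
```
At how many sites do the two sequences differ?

The sequences differ at sites 22, 25, 26 (1-based) — 3 in total.

3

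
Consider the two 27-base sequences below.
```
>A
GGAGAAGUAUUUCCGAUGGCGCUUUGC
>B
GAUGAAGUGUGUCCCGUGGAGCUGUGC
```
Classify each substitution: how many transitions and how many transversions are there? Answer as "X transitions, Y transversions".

3 transitions, 5 transversions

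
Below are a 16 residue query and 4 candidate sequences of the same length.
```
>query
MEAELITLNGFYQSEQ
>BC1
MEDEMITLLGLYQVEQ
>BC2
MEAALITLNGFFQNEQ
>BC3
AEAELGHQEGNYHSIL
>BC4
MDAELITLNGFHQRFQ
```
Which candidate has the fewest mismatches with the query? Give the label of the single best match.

BC2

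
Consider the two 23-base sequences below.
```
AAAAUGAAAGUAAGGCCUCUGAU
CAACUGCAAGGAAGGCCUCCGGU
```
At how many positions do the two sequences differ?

6

The sequences differ at positions 1, 4, 7, 11, 20, 22 (1-based) — 6 in total.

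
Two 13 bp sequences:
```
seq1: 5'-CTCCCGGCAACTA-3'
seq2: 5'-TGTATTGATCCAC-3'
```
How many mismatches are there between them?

11

Comparing position by position, 11 positions differ: 1 (C/T), 2 (T/G), 3 (C/T), 4 (C/A), 5 (C/T), 6 (G/T), 8 (C/A), 9 (A/T), 10 (A/C), 12 (T/A), 13 (A/C).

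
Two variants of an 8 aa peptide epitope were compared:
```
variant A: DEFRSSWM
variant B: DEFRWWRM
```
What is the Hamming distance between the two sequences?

3

Mismatches (1-based): position 5: S→W; position 6: S→W; position 7: W→R.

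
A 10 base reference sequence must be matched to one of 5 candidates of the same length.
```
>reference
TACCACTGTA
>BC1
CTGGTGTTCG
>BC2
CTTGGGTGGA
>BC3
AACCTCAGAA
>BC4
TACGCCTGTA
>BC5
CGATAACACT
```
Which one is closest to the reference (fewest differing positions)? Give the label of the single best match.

BC4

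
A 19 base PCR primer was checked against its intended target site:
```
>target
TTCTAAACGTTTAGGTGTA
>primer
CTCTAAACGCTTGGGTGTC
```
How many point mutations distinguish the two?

Mismatches (1-based): base 1: T→C; base 10: T→C; base 13: A→G; base 19: A→C.

4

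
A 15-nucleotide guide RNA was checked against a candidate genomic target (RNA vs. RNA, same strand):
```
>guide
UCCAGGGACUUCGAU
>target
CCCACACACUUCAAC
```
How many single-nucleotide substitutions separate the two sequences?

6

Comparing position by position, 6 positions differ: 1 (U/C), 5 (G/C), 6 (G/A), 7 (G/C), 13 (G/A), 15 (U/C).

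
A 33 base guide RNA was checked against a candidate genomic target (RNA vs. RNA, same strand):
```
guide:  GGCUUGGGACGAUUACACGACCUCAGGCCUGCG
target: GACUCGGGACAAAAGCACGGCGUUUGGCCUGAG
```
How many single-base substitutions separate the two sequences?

The sequences differ at bases 2, 5, 11, 13, 14, 15, 20, 22, 24, 25, 32 (1-based) — 11 in total.

11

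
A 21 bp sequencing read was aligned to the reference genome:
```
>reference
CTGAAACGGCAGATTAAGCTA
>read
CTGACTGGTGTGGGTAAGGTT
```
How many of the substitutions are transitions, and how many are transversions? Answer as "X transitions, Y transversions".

Transitions (purine↔purine or pyrimidine↔pyrimidine): 13 A→G.
Transversions (purine↔pyrimidine): 5 A→C, 6 A→T, 7 C→G, 9 G→T, 10 C→G, 11 A→T, 14 T→G, 19 C→G, 21 A→T.

1 transition, 9 transversions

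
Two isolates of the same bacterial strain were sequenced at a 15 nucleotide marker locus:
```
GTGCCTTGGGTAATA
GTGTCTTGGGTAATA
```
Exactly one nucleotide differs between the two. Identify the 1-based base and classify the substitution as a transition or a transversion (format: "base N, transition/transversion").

Base 4 changes C→T. C is a pyrimidine and T is a pyrimidine, so this is a transition.

base 4, transition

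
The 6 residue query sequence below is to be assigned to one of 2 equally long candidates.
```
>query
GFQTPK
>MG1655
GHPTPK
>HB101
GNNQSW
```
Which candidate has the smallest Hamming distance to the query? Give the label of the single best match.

MG1655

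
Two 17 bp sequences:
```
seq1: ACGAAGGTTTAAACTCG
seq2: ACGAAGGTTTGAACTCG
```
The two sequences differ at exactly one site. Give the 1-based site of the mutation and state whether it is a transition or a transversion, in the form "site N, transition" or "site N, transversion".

The sequences differ only at site 11: A→G (purine→purine), a transition.

site 11, transition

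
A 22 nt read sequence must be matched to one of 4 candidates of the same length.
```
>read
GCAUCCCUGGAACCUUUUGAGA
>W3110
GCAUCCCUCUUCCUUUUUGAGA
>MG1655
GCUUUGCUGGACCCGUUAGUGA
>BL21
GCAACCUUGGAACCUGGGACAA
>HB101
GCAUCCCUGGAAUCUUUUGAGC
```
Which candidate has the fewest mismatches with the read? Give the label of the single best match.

HB101

W3110 differs at 5 bases; MG1655 differs at 7 bases; BL21 differs at 8 bases; HB101 differs at 2 bases. The closest is HB101.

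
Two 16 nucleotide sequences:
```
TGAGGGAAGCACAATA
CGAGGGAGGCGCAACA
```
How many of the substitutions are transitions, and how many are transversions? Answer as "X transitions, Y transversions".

Mismatches (1-based):
position 1: T→C (pyrimidine→pyrimidine, transition)
position 8: A→G (purine→purine, transition)
position 11: A→G (purine→purine, transition)
position 15: T→C (pyrimidine→pyrimidine, transition)

4 transitions, 0 transversions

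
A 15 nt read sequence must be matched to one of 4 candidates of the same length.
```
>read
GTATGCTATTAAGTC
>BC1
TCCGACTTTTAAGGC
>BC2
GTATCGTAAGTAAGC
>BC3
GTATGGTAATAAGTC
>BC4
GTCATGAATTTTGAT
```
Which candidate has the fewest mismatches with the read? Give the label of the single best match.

BC3

Hamming distances to read — BC1: 7; BC2: 7; BC3: 2; BC4: 9.
Smallest is BC3 with 2 mismatches.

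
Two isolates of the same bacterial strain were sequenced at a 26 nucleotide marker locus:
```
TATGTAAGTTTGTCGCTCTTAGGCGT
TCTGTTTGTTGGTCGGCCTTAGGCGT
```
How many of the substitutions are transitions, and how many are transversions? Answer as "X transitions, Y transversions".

1 transition, 5 transversions

Mismatches (1-based):
base 2: A→C (purine→pyrimidine, transversion)
base 6: A→T (purine→pyrimidine, transversion)
base 7: A→T (purine→pyrimidine, transversion)
base 11: T→G (pyrimidine→purine, transversion)
base 16: C→G (pyrimidine→purine, transversion)
base 17: T→C (pyrimidine→pyrimidine, transition)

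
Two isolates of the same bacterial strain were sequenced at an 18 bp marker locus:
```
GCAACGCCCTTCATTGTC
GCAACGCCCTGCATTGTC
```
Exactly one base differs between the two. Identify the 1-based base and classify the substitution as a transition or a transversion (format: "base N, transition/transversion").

The sequences differ only at base 11: T→G (pyrimidine→purine), a transversion.

base 11, transversion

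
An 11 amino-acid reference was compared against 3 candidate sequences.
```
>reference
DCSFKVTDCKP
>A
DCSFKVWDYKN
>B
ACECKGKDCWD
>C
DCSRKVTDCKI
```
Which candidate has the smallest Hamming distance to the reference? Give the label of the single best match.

C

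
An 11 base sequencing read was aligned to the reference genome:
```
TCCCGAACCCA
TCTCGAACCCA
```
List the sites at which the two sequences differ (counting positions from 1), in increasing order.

Differences at site 3 (C→T).

3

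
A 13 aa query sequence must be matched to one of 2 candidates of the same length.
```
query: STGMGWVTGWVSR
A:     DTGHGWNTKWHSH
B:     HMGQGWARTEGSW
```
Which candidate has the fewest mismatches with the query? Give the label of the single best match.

Hamming distances to query — A: 6; B: 9.
Smallest is A with 6 mismatches.

A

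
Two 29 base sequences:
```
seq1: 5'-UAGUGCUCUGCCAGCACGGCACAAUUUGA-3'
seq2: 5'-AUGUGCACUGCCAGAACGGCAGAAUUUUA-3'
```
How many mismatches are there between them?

6

The sequences differ at positions 1, 2, 7, 15, 22, 28 (1-based) — 6 in total.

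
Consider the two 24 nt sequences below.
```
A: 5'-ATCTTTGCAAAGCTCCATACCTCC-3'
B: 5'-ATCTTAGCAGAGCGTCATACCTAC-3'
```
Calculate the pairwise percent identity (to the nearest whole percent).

79%

5 positions differ (6, 10, 14, 15, 23), so 19 of 24 match: 19/24 = 79.17%.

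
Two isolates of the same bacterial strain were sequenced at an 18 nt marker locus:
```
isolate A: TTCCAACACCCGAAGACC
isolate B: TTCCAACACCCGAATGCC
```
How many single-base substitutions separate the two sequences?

2

Mismatches (1-based): site 15: G→T; site 16: A→G.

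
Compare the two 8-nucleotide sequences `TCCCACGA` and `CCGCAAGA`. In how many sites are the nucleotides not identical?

3

The sequences differ at sites 1, 3, 6 (1-based) — 3 in total.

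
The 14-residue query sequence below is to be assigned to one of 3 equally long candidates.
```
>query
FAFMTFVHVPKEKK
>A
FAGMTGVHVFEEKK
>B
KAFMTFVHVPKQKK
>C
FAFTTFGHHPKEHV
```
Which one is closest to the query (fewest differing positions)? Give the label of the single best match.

B

A differs at 4 positions; B differs at 2 positions; C differs at 5 positions. The closest is B.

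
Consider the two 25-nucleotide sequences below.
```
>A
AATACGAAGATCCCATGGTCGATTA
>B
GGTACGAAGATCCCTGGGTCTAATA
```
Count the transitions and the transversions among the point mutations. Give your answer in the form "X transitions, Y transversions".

2 transitions, 4 transversions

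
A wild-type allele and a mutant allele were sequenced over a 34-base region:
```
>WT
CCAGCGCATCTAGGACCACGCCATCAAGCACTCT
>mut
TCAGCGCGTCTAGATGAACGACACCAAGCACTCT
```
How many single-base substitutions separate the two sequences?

Comparing position by position, 8 positions differ: 1 (C/T), 8 (A/G), 14 (G/A), 15 (A/T), 16 (C/G), 17 (C/A), 21 (C/A), 24 (T/C).

8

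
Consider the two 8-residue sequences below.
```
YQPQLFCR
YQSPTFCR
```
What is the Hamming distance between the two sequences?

3

Comparing position by position, 3 residues differ: 3 (P/S), 4 (Q/P), 5 (L/T).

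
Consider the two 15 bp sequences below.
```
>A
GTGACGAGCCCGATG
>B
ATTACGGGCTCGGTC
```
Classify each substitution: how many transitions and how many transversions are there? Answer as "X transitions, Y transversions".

Transitions (purine↔purine or pyrimidine↔pyrimidine): 1 G→A, 7 A→G, 10 C→T, 13 A→G.
Transversions (purine↔pyrimidine): 3 G→T, 15 G→C.

4 transitions, 2 transversions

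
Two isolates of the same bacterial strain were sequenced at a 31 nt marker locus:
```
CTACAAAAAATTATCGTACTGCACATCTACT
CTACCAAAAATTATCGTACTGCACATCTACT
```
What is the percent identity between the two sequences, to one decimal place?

96.8%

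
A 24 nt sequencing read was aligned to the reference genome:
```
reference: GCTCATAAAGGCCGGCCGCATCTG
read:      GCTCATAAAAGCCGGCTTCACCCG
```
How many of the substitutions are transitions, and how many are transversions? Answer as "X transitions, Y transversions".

4 transitions, 1 transversion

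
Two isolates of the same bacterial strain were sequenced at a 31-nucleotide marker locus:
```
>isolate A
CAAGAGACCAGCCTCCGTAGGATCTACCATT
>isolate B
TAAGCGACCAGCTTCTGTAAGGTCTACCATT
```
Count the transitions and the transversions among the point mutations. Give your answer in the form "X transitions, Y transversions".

Transitions (purine↔purine or pyrimidine↔pyrimidine): 1 C→T, 13 C→T, 16 C→T, 20 G→A, 22 A→G.
Transversions (purine↔pyrimidine): 5 A→C.

5 transitions, 1 transversion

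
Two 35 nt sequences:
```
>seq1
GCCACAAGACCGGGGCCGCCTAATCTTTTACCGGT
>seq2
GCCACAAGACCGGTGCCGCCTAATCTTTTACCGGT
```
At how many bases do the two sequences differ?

Comparing position by position, 1 base differs: 14 (G/T).

1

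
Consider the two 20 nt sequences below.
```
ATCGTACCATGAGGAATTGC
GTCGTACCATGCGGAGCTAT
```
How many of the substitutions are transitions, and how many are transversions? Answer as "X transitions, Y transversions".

Transitions (purine↔purine or pyrimidine↔pyrimidine): 1 A→G, 16 A→G, 17 T→C, 19 G→A, 20 C→T.
Transversions (purine↔pyrimidine): 12 A→C.

5 transitions, 1 transversion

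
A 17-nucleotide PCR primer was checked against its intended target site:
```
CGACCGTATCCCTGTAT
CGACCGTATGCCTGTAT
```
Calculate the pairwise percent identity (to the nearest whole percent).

94%

Mismatch at position 10 (1-based): 1 of 17.
Identical positions: 16/17 = 94.12% → 94%.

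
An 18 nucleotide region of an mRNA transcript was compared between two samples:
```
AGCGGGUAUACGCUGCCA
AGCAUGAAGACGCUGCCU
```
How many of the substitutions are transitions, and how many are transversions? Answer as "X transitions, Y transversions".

1 transition, 4 transversions

Transitions (purine↔purine or pyrimidine↔pyrimidine): 4 G→A.
Transversions (purine↔pyrimidine): 5 G→U, 7 U→A, 9 U→G, 18 A→U.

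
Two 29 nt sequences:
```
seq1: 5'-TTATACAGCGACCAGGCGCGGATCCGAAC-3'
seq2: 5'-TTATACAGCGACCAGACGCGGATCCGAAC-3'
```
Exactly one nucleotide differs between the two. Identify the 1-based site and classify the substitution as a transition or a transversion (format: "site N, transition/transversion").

site 16, transition

Site 16 changes G→A. G is a purine and A is a purine, so this is a transition.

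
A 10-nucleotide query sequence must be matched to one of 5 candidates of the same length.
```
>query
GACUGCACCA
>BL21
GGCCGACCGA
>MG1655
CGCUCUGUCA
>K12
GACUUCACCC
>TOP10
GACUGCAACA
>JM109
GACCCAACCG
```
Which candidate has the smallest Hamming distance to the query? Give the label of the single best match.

TOP10

Hamming distances to query — BL21: 5; MG1655: 6; K12: 2; TOP10: 1; JM109: 4.
Smallest is TOP10 with 1 mismatch.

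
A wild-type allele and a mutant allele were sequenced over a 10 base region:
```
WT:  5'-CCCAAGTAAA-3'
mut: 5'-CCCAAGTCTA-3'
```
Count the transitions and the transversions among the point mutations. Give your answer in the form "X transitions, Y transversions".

Mismatches (1-based):
site 8: A→C (purine→pyrimidine, transversion)
site 9: A→T (purine→pyrimidine, transversion)

0 transitions, 2 transversions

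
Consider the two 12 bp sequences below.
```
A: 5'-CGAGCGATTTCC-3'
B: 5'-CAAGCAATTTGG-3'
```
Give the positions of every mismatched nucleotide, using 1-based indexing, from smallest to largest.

Differences at position 2 (G→A), position 6 (G→A), position 11 (C→G), position 12 (C→G).

2, 6, 11, 12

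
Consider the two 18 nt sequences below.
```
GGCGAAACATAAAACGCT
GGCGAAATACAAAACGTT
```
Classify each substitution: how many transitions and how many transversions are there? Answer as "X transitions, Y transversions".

Transitions (purine↔purine or pyrimidine↔pyrimidine): 8 C→T, 10 T→C, 17 C→T.
Transversions (purine↔pyrimidine): none.

3 transitions, 0 transversions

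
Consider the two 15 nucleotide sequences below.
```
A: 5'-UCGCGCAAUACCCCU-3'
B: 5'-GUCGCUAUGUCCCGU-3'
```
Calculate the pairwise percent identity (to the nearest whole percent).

Mismatches at positions 1, 2, 3, 4, 5, 6, 8, 9, 10, 14 (1-based): 10 of 15.
Identical positions: 5/15 = 33.33% → 33%.

33%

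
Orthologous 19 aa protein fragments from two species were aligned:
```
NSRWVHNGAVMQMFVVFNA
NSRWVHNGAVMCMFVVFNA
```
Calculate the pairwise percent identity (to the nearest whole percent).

95%

1 position differs (12), so 18 of 19 match: 18/19 = 94.74%.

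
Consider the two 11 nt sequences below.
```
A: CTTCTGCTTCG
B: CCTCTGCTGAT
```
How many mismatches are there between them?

The sequences differ at bases 2, 9, 10, 11 (1-based) — 4 in total.

4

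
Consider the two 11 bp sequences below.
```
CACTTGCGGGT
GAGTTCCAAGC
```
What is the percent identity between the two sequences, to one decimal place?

45.5%

Mismatches at positions 1, 3, 6, 8, 9, 11 (1-based): 6 of 11.
Identical positions: 5/11 = 45.45% → 45.5%.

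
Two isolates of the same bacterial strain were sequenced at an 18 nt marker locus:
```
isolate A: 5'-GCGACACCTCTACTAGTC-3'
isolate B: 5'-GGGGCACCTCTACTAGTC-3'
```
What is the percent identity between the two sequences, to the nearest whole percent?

2 positions differ (2, 4), so 16 of 18 match: 16/18 = 88.89%.

89%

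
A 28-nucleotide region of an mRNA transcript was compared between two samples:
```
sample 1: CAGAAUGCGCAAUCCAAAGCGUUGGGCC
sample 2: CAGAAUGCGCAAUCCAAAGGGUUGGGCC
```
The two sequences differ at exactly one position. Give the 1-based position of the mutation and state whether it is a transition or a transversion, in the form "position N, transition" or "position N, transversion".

The sequences differ only at position 20: C→G (pyrimidine→purine), a transversion.

position 20, transversion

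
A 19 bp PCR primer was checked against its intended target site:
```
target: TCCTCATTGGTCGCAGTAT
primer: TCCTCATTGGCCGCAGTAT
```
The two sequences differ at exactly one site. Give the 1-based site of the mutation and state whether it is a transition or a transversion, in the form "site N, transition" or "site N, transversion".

site 11, transition

The sequences differ only at site 11: T→C (pyrimidine→pyrimidine), a transition.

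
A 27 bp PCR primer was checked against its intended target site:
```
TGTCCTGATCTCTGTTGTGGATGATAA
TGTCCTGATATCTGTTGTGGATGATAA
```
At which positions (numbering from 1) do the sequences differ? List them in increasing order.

Differences at position 10 (C→A).

10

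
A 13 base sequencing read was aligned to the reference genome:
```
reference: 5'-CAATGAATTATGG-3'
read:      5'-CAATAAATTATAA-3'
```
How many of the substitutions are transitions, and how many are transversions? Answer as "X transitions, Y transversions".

3 transitions, 0 transversions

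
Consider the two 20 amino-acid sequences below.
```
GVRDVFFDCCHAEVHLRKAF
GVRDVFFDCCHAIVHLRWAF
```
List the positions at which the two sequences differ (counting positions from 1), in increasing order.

13, 18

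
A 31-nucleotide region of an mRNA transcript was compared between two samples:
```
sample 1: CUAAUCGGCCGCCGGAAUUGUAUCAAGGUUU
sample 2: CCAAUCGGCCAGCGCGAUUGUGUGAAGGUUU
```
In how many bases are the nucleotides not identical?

The sequences differ at bases 2, 11, 12, 15, 16, 22, 24 (1-based) — 7 in total.

7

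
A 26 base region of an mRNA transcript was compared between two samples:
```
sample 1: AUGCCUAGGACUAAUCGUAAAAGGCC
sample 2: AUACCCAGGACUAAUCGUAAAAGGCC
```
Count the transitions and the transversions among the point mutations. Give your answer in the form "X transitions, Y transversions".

Transitions (purine↔purine or pyrimidine↔pyrimidine): 3 G→A, 6 U→C.
Transversions (purine↔pyrimidine): none.

2 transitions, 0 transversions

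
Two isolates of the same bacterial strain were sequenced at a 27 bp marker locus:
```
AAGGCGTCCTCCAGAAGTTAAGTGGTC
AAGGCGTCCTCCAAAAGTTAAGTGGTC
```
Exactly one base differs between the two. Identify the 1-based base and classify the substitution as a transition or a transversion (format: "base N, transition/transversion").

The sequences differ only at base 14: G→A (purine→purine), a transition.

base 14, transition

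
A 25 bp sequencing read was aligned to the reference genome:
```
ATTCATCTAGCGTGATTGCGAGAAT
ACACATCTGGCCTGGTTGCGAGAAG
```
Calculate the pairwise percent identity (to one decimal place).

76.0%

6 positions differ (2, 3, 9, 12, 15, 25), so 19 of 25 match: 19/25 = 76%.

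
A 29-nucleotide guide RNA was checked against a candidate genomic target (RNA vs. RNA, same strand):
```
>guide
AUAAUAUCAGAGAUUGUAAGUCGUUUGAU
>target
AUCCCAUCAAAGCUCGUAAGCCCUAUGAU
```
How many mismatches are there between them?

Comparing position by position, 9 sites differ: 3 (A/C), 4 (A/C), 5 (U/C), 10 (G/A), 13 (A/C), 15 (U/C), 21 (U/C), 23 (G/C), 25 (U/A).

9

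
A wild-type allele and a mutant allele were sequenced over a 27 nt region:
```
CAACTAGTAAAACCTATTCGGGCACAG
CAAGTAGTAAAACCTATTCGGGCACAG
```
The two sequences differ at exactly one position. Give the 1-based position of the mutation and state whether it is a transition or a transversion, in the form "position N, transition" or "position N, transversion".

position 4, transversion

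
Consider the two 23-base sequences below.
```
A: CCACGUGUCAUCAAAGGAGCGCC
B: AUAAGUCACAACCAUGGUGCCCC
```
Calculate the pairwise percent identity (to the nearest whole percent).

Mismatches at positions 1, 2, 4, 7, 8, 11, 13, 15, 18, 21 (1-based): 10 of 23.
Identical positions: 13/23 = 56.52% → 57%.

57%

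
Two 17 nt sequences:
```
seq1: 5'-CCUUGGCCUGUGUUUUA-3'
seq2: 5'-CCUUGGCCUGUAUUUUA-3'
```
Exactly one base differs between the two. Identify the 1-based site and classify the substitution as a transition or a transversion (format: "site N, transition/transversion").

site 12, transition

The sequences differ only at site 12: G→A (purine→purine), a transition.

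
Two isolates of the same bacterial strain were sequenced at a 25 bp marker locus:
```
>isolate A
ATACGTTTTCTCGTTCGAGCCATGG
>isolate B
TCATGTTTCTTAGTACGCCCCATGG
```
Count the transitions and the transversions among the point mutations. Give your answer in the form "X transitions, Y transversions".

Transitions (purine↔purine or pyrimidine↔pyrimidine): 2 T→C, 4 C→T, 9 T→C, 10 C→T.
Transversions (purine↔pyrimidine): 1 A→T, 12 C→A, 15 T→A, 18 A→C, 19 G→C.

4 transitions, 5 transversions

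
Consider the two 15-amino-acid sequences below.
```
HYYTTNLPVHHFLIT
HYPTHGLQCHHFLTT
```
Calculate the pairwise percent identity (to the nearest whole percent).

60%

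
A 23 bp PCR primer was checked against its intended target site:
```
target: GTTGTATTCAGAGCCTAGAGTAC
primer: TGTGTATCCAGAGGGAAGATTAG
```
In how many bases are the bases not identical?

8

Comparing position by position, 8 bases differ: 1 (G/T), 2 (T/G), 8 (T/C), 14 (C/G), 15 (C/G), 16 (T/A), 20 (G/T), 23 (C/G).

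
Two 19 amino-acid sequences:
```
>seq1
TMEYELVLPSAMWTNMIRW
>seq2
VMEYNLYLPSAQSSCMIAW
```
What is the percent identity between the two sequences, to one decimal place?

57.9%

Mismatches at positions 1, 5, 7, 12, 13, 14, 15, 18 (1-based): 8 of 19.
Identical positions: 11/19 = 57.89% → 57.9%.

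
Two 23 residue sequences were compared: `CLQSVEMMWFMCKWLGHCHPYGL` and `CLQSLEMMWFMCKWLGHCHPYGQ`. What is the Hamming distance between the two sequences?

2

Mismatches (1-based): residue 5: V→L; residue 23: L→Q.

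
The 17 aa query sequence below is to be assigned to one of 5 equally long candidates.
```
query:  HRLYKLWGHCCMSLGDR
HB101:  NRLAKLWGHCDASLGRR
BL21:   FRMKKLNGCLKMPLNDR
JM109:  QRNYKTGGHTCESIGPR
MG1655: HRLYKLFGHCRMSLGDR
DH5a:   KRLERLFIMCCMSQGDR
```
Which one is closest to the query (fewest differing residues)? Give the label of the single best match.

MG1655

HB101 differs at 5 residues; BL21 differs at 9 residues; JM109 differs at 8 residues; MG1655 differs at 2 residues; DH5a differs at 7 residues. The closest is MG1655.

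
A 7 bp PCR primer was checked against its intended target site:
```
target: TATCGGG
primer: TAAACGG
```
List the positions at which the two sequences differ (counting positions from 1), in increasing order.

Scanning 1-based: 3: T/A; 4: C/A; 5: G/C.

3, 4, 5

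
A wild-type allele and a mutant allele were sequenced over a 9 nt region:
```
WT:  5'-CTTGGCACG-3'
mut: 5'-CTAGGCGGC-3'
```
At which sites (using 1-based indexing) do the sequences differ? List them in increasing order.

3, 7, 8, 9

Differences at site 3 (T→A), site 7 (A→G), site 8 (C→G), site 9 (G→C).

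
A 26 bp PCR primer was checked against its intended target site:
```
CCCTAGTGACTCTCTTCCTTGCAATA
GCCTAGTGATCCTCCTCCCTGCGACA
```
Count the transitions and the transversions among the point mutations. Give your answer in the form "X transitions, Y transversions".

6 transitions, 1 transversion

Transitions (purine↔purine or pyrimidine↔pyrimidine): 10 C→T, 11 T→C, 15 T→C, 19 T→C, 23 A→G, 25 T→C.
Transversions (purine↔pyrimidine): 1 C→G.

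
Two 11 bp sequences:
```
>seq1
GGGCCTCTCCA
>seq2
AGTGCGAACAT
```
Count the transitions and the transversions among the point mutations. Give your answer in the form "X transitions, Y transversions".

1 transition, 7 transversions

Transitions (purine↔purine or pyrimidine↔pyrimidine): 1 G→A.
Transversions (purine↔pyrimidine): 3 G→T, 4 C→G, 6 T→G, 7 C→A, 8 T→A, 10 C→A, 11 A→T.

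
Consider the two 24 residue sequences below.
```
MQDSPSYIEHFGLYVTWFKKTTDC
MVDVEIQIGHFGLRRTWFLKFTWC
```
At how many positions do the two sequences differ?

11

Comparing position by position, 11 positions differ: 2 (Q/V), 4 (S/V), 5 (P/E), 6 (S/I), 7 (Y/Q), 9 (E/G), 14 (Y/R), 15 (V/R), 19 (K/L), 21 (T/F), 23 (D/W).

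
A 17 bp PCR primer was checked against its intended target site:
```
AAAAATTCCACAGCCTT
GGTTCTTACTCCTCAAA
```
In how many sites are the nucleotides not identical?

The sequences differ at sites 1, 2, 3, 4, 5, 8, 10, 12, 13, 15, 16, 17 (1-based) — 12 in total.

12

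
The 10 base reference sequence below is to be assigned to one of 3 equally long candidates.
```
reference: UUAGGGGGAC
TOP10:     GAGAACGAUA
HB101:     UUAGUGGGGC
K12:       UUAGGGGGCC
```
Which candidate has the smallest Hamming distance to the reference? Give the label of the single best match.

K12

TOP10 differs at 9 sites; HB101 differs at 2 sites; K12 differs at 1 site. The closest is K12.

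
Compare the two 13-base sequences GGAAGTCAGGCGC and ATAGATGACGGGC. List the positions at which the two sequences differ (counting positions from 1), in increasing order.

Scanning 1-based: 1: G/A; 2: G/T; 4: A/G; 5: G/A; 7: C/G; 9: G/C; 11: C/G.

1, 2, 4, 5, 7, 9, 11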